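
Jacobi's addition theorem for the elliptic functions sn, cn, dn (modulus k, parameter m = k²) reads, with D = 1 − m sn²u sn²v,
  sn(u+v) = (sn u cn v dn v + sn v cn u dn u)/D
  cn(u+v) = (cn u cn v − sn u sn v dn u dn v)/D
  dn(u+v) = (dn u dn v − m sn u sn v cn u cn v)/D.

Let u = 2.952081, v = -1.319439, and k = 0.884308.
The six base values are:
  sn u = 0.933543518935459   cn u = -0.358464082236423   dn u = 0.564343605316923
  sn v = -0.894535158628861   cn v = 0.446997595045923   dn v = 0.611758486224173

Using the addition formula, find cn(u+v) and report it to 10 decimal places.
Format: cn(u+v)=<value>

cn(u+v)=0.2816962195

m = k² = 0.782000638864
D = 1 − m·sn²u·sn²v = 0.4546553290014918
cn(u+v) = (cn u·cn v − sn u·sn v·dn u·dn v)/D = 0.128074687332934/0.4546553290014918 = 0.2816962194509189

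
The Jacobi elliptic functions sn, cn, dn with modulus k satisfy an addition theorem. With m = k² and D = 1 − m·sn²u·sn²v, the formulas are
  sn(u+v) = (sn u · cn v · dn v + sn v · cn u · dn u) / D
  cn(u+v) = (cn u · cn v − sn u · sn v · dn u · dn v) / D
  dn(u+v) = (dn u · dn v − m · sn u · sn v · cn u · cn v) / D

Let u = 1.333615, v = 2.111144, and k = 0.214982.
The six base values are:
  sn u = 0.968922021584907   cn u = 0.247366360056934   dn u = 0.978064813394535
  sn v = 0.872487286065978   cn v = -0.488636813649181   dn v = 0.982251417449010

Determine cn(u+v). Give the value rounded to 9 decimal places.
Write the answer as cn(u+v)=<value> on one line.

cn(u+v)=-0.964895908

m = k² = 0.046217260324
D = 1 − m·sn²u·sn²v = 0.9669706471019466
cn(u+v) = (cn u·cn v − sn u·sn v·dn u·dn v)/D = -0.9330260209403175/0.9669706471019466 = -0.9648959084090478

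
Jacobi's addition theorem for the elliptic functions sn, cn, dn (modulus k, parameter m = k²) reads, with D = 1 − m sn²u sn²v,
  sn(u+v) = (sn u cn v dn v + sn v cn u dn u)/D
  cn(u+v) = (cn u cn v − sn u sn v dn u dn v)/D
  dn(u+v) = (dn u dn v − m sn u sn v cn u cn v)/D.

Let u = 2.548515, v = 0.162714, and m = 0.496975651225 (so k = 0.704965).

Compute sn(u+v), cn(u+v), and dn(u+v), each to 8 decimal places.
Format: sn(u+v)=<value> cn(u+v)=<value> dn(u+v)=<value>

sn(u+v)=0.79920125 cn(u+v)=-0.60106353 dn(u+v)=0.82617819

sn u = 0.8710493535309878, cn u = -0.4911955045735335, dn u = 0.7892598854990138
sn v = 0.1616469117544577, cn v = 0.9868486590760746, dn v = 0.9934858647002155
m = k² = 0.496975651225
D = 1 − m·sn²u·sn²v = 0.9901472954309228
sn(u+v) = (sn u·cn v·dn v + sn v·cn u·dn u)/D = 0.7913269541660312/0.9901472954309228 = 0.7992012479533535
cn(u+v) = (cn u·cn v − sn u·sn v·dn u·dn v)/D = -0.5951414271074422/0.9901472954309228 = -0.6010635284808108
dn(u+v) = (dn u·dn v − m·sn u·sn v·cn u·cn v)/D = 0.818038100984414/0.9901472954309228 = 0.8261781906179879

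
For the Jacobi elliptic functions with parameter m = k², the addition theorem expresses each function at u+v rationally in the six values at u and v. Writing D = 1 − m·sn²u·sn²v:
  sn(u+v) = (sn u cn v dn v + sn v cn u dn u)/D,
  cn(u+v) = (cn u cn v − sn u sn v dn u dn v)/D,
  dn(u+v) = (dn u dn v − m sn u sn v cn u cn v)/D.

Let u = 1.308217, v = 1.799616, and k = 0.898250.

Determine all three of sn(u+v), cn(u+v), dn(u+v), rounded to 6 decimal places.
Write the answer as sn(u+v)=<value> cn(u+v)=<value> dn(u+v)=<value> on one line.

sn u = 0.8884300399492849, cn u = 0.4590120522553978, dn u = 0.6026146983572577
sn v = 0.9771156941413892, cn v = 0.2127085335913703, dn v = 0.4792211806425504
m = k² = 0.8068530625
D = 1 − m·sn²u·sn²v = 0.3919589521382742
sn(u+v) = (sn u·cn v·dn v + sn v·cn u·dn u)/D = 0.3608390546567278/0.3919589521382742 = 0.9206041925773699
cn(u+v) = (cn u·cn v − sn u·sn v·dn u·dn v)/D = -0.1530588017585819/0.3919589521382742 = -0.3904970174136659
dn(u+v) = (dn u·dn v − m·sn u·sn v·cn u·cn v)/D = 0.2203988649620488/0.3919589521382742 = 0.5623008831911999

sn(u+v)=0.920604 cn(u+v)=-0.390497 dn(u+v)=0.562301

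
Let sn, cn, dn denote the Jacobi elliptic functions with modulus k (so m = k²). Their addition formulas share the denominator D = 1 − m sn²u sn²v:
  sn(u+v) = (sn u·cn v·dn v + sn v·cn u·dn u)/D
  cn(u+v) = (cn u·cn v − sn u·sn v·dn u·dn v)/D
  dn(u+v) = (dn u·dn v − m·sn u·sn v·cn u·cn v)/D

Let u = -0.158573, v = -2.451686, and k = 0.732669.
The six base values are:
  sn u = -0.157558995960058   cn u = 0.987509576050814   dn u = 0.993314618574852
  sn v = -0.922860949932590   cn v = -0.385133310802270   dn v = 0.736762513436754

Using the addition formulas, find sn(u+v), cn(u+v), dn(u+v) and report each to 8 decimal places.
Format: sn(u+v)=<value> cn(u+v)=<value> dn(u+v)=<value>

m = k² = 0.536803863561
D = 1 − m·sn²u·sn²v = 0.9886505561303659
sn(u+v) = (sn u·cn v·dn v + sn v·cn u·dn u)/D = -0.860533763340289/0.9886505561303659 = -0.8704124607065076
cn(u+v) = (cn u·cn v − sn u·sn v·dn u·dn v)/D = -0.4867356205254361/0.9886505561303659 = -0.4923232152223196
dn(u+v) = (dn u·dn v − m·sn u·sn v·cn u·cn v)/D = 0.7615226894885706/0.9886505561303659 = 0.7702647662175131

sn(u+v)=-0.87041246 cn(u+v)=-0.49232322 dn(u+v)=0.77026477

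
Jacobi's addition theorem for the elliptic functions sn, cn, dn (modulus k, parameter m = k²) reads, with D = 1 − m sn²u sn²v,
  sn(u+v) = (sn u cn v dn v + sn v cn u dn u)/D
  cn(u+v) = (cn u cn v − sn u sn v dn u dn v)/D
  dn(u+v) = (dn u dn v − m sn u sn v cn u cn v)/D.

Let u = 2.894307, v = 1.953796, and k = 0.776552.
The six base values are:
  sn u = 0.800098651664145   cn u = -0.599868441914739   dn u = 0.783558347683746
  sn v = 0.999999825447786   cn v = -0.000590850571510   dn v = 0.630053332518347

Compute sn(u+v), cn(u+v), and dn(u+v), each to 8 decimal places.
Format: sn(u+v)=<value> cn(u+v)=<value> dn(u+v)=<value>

sn(u+v)=-0.76605441 cn(u+v)=-0.64277573 dn(u+v)=0.80381372

m = k² = 0.603033008704
D = 1 − m·sn²u·sn²v = 0.6139638189918583
sn(u+v) = (sn u·cn v·dn v + sn v·cn u·dn u)/D = -0.4703296937512992/0.6139638189918583 = -0.7660544142871327
cn(u+v) = (cn u·cn v − sn u·sn v·dn u·dn v)/D = -0.3946410396890781/0.6139638189918583 = -0.6427757263238852
dn(u+v) = (dn u·dn v − m·sn u·sn v·cn u·cn v)/D = 0.4935125394739034/0.6139638189918583 = 0.8038137170432315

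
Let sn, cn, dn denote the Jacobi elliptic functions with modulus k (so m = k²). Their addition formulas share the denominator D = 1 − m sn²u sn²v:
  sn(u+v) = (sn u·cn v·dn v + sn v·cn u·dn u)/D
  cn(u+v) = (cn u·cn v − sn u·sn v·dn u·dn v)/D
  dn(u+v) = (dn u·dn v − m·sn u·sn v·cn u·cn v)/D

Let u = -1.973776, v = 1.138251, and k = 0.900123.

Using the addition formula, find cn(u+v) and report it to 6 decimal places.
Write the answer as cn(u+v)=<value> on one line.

sn u = -0.9908230458735759, cn u = 0.1351654237066922, dn u = 0.4523064010020916
sn v = 0.8337651456739151, cn v = 0.5521192641625132, dn v = 0.6608804599993105
m = k² = 0.810221415129
D = 1 − m·sn²u·sn²v = 0.4470531491113836
cn(u+v) = (cn u·cn v − sn u·sn v·dn u·dn v)/D = 0.321569729769958/0.4470531491113836 = 0.7193098413670691

cn(u+v)=0.719310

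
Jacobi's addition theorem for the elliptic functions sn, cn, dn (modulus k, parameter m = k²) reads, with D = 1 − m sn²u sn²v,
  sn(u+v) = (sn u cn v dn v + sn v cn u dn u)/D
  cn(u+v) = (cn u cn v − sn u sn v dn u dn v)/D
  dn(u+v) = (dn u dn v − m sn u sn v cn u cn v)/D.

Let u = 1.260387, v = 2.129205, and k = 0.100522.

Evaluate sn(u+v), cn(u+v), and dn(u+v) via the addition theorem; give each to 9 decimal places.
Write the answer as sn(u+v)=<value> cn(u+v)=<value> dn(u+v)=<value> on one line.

sn u = 0.9514576044409756, cn u = 0.3077798351930158, dn u = 0.9954157559759986
sn v = 0.8515412328758928, cn v = -0.5242876392899269, dn v = 0.9963297019144055
m = k² = 0.010104672484
D = 1 − m·sn²u·sn²v = 0.9933669619500515
sn(u+v) = (sn u·cn v·dn v + sn v·cn u·dn u)/D = -0.2361208305964088/0.9933669619500515 = -0.2376974870725381
cn(u+v) = (cn u·cn v − sn u·sn v·dn u·dn v)/D = -0.9648963024347938/0.9933669619500515 = -0.9713392325235302
dn(u+v) = (dn u·dn v − m·sn u·sn v·cn u·cn v)/D = 0.9930833574366138/0.9933669619500515 = 0.9997145017659124

sn(u+v)=-0.237697487 cn(u+v)=-0.971339233 dn(u+v)=0.999714502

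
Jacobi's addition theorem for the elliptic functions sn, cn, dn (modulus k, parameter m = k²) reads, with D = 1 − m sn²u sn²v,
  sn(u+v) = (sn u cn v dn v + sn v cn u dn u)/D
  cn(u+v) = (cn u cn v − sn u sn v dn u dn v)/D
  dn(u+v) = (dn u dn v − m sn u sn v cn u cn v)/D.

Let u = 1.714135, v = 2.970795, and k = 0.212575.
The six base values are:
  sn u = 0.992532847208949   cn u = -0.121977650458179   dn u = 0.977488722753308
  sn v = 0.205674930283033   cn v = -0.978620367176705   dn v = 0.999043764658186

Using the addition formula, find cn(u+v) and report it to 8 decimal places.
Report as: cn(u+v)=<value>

m = k² = 0.045188130625
D = 1 − m·sn²u·sn²v = 0.9981168848830211
cn(u+v) = (cn u·cn v − sn u·sn v·dn u·dn v)/D = -0.07998306792360316/0.9981168848830211 = -0.0801339694127879

cn(u+v)=-0.08013397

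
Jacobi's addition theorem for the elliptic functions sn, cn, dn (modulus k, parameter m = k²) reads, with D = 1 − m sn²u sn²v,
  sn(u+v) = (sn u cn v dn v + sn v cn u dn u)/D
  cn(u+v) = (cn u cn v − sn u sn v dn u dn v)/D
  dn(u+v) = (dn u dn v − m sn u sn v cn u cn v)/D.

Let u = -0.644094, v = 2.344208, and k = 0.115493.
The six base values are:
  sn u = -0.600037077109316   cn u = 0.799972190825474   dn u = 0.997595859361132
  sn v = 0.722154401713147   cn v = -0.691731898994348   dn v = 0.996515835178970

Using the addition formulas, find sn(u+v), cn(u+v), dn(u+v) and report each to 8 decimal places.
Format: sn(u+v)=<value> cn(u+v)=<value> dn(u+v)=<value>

sn(u+v)=0.99241874 cn(u+v)=-0.12290257 dn(u+v)=0.99340971

m = k² = 0.013338633049
D = 1 − m·sn²u·sn²v = 0.9974954620064044
sn(u+v) = (sn u·cn v·dn v + sn v·cn u·dn u)/D = 0.9899331912253391/0.9974954620064044 = 0.9924187416694065
cn(u+v) = (cn u·cn v − sn u·sn v·dn u·dn v)/D = -0.1225947536960135/0.9974954620064044 = -0.1229025678466961
dn(u+v) = (dn u·dn v − m·sn u·sn v·cn u·cn v)/D = 0.9909216754442372/0.9974954620064044 = 0.9934097078006306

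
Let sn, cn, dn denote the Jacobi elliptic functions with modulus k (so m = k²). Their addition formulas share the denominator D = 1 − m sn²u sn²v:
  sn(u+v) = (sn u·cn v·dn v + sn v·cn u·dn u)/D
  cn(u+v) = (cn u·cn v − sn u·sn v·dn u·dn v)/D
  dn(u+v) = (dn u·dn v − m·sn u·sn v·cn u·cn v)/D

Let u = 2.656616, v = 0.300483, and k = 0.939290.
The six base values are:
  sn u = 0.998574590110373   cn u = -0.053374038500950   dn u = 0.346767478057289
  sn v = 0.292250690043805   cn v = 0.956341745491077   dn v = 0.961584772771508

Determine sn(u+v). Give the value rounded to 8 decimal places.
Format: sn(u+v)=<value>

sn(u+v)=0.98705081

m = k² = 0.8822657041
D = 1 − m·sn²u·sn²v = 0.9248599448606499
sn(u+v) = (sn u·cn v·dn v + sn v·cn u·dn u)/D = 0.9128837608400115/0.9248599448606499 = 0.9870508133829465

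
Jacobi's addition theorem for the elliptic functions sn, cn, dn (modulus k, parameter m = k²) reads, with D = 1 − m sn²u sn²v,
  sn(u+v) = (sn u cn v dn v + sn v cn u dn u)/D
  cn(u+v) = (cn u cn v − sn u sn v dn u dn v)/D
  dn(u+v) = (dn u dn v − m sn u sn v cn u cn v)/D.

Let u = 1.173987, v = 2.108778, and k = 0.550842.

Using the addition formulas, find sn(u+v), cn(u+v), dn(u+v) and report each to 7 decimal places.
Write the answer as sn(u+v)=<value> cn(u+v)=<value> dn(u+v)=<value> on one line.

sn(u+v)=0.1483175 cn(u+v)=-0.9889398 dn(u+v)=0.9966570

sn u = 0.8966039032813326, cn u = 0.4428334231070174, dn u = 0.869526046192361
sn v = 0.9459091365156534, cn v = -0.3244316653106029, dn v = 0.8535283036190336
m = k² = 0.303426908964
D = 1 − m·sn²u·sn²v = 0.7817500343801294
sn(u+v) = (sn u·cn v·dn v + sn v·cn u·dn u)/D = 0.115947198068362/0.7817500343801294 = 0.1483174838109213
cn(u+v) = (cn u·cn v − sn u·sn v·dn u·dn v)/D = -0.7731037210578083/0.7817500343801294 = -0.9889397979634539
dn(u+v) = (dn u·dn v − m·sn u·sn v·cn u·cn v)/D = 0.7791366503474138/0.7817500343801294 = 0.9966570081000536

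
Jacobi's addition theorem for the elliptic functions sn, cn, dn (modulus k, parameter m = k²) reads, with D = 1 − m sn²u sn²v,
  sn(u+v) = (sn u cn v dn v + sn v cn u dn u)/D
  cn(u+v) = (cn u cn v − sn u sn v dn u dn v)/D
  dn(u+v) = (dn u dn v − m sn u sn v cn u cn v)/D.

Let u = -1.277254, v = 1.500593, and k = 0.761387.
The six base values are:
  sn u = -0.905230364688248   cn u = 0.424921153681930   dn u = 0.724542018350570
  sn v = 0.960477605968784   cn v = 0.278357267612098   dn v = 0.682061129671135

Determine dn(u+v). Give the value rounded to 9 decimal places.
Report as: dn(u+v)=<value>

dn(u+v)=0.985813052

m = k² = 0.579710163769
D = 1 − m·sn²u·sn²v = 0.5617684626237077
dn(u+v) = (dn u·dn v − m·sn u·sn v·cn u·cn v)/D = 0.5537986826248502/0.5617684626237077 = 0.9858130519437936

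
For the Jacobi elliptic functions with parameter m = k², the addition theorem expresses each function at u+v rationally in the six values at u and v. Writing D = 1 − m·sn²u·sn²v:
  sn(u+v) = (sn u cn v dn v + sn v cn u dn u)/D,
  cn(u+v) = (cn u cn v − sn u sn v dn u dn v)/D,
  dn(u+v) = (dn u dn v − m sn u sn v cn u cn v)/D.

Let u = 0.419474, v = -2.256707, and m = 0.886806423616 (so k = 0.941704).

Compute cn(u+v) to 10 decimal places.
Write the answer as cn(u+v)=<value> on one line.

cn(u+v)=0.2431930328

sn u = 0.3977034813166653, cn u = 0.9175140004101326, dn u = 0.9272192562831879
sn v = -0.9960004150674078, cn v = 0.08934860483270752, dn v = 0.3468041315292912
m = k² = 0.886806423616
D = 1 − m·sn²u·sn²v = 0.8608553046246822
cn(u+v) = (cn u·cn v − sn u·sn v·dn u·dn v)/D = 0.2093540123393821/0.8608553046246822 = 0.2431930328066652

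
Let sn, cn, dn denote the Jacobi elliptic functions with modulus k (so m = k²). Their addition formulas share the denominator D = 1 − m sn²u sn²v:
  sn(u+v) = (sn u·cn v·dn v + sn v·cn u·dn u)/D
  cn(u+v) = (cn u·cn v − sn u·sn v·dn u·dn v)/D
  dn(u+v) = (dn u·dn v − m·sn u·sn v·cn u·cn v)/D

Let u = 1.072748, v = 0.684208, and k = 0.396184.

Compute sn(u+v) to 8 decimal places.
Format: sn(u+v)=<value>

sn(u+v)=0.99409203

sn u = 0.8660073089584568, cn u = 0.5000313398483459, dn u = 0.9392995251356078
sn v = 0.6261431478490742, cn v = 0.7797081238525429, dn v = 0.9687426482476363
m = k² = 0.156961761856
D = 1 − m·sn²u·sn²v = 0.9538486675424289
sn(u+v) = (sn u·cn v·dn v + sn v·cn u·dn u)/D = 0.9482133535869259/0.9538486675424289 = 0.9940920251322233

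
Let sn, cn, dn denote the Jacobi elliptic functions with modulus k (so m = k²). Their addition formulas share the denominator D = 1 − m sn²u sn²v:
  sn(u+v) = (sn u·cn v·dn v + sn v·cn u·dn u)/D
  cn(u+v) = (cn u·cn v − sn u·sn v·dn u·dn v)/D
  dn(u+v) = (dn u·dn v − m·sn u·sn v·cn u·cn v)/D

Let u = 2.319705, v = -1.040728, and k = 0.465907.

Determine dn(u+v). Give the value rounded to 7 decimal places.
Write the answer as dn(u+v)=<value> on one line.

sn u = 0.8338993419468077, cn u = -0.5519165584585056, dn u = 0.9214404845065823
sn v = -0.8457699511099958, cn v = 0.533547739006919, dn v = 0.9190889438372202
m = k² = 0.217069332649
D = 1 − m·sn²u·sn²v = 0.8920232538776965
dn(u+v) = (dn u·dn v − m·sn u·sn v·cn u·cn v)/D = 0.8018029430463719/0.8920232538776965 = 0.8988587904641166

dn(u+v)=0.8988588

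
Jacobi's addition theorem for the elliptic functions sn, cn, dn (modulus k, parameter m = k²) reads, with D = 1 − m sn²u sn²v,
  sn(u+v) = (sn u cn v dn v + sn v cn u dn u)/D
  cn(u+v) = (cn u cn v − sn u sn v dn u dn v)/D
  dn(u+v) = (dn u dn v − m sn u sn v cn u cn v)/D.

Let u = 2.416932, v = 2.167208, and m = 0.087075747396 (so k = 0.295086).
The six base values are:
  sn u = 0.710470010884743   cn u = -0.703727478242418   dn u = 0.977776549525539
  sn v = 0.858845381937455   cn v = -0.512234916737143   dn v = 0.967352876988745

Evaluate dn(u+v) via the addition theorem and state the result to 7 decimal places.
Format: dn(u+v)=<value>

dn(u+v)=0.9577529

m = k² = 0.087075747396
D = 1 − m·sn²u·sn²v = 0.9675795765993312
dn(u+v) = (dn u·dn v − m·sn u·sn v·cn u·cn v)/D = 0.926702186412545/0.9675795765993312 = 0.9577529423156549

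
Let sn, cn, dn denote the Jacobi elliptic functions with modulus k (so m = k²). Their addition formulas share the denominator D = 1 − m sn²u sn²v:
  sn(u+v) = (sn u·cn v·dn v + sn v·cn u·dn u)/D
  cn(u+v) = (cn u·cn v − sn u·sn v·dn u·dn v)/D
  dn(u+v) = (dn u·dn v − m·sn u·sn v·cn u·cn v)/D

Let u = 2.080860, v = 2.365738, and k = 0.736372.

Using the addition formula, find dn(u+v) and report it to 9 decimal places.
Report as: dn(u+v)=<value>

sn u = 0.9917618591340188, cn u = -0.1280953346809889, dn u = 0.6831205146368373
sn v = 0.946947219167156, cn v = -0.3213891163552216, dn v = 0.7167741307305257
m = k² = 0.542243722384
D = 1 − m·sn²u·sn²v = 0.5217434975039041
dn(u+v) = (dn u·dn v − m·sn u·sn v·cn u·cn v)/D = 0.46867824244903/0.5217434975039041 = 0.8982924457923368

dn(u+v)=0.898292446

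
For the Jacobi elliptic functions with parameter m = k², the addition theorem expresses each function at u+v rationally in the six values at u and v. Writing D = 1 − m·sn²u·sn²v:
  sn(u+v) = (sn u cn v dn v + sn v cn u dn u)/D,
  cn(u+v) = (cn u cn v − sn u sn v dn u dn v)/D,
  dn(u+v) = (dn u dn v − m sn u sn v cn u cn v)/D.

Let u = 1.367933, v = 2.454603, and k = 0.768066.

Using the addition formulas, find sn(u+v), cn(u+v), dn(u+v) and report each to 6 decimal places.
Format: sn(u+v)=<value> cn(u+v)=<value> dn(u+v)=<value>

sn u = 0.9297405354132317, cn u = 0.3682153402691383, dn u = 0.7000415696521071
sn v = 0.9431544640491854, cn v = -0.33235471554364, dn v = 0.6893747709198081
m = k² = 0.589925380356
D = 1 − m·sn²u·sn²v = 0.54638619561428
sn(u+v) = (sn u·cn v·dn v + sn v·cn u·dn u)/D = 0.03009387456371506/0.54638619561428 = 0.05507802870070999
cn(u+v) = (cn u·cn v − sn u·sn v·dn u·dn v)/D = -0.545556810489604/0.54638619561428 = -0.998482053296124
dn(u+v) = (dn u·dn v − m·sn u·sn v·cn u·cn v)/D = 0.5458970726955634/0.54638619561428 = 0.9991048036669984

sn(u+v)=0.055078 cn(u+v)=-0.998482 dn(u+v)=0.999105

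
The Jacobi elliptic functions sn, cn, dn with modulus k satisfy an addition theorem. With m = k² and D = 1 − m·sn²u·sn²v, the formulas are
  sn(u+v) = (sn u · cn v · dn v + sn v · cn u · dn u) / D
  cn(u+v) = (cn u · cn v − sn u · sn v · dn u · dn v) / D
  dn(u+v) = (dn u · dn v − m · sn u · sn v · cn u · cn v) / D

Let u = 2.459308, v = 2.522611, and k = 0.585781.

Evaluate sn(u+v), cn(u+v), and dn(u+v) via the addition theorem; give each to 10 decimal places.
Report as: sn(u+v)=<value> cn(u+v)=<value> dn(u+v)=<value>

sn u = 0.825799558786076, cn u = -0.5639637299585162, dn u = 0.8752130289089347
sn v = 0.7931052140636965, cn v = -0.6090846570264089, dn v = 0.8855280236976493
m = k² = 0.343139379961
D = 1 − m·sn²u·sn²v = 0.8528089290275953
sn(u+v) = (sn u·cn v·dn v + sn v·cn u·dn u)/D = -0.8368720526934021/0.8528089290275953 = -0.9813124888920135
cn(u+v) = (cn u·cn v − sn u·sn v·dn u·dn v)/D = -0.1640982536467886/0.8528089290275953 = -0.1924208906136801
dn(u+v) = (dn u·dn v − m·sn u·sn v·cn u·cn v)/D = 0.6978278773632177/0.8528089290275953 = 0.8182699003385286

sn(u+v)=-0.9813124889 cn(u+v)=-0.1924208906 dn(u+v)=0.8182699003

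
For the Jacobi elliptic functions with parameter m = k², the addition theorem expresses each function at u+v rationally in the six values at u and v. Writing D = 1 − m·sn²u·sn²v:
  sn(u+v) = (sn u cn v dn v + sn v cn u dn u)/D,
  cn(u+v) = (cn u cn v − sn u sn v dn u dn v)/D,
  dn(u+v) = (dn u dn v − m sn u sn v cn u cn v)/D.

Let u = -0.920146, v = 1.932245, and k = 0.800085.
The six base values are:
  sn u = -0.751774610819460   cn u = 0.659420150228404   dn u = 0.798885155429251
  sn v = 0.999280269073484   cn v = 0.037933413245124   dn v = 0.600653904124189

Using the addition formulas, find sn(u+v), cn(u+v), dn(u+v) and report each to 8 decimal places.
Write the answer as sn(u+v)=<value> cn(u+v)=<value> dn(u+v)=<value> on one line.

m = k² = 0.640136007225
D = 1 − m·sn²u·sn²v = 0.6387380762773041
sn(u+v) = (sn u·cn v·dn v + sn v·cn u·dn u)/D = 0.5092927404406783/0.6387380762773041 = 0.7973420708045781
cn(u+v) = (cn u·cn v − sn u·sn v·dn u·dn v)/D = 0.3854960889825669/0.6387380762773041 = 0.6035276481861184
dn(u+v) = (dn u·dn v − m·sn u·sn v·cn u·cn v)/D = 0.4918825383742192/0.6387380762773041 = 0.7700848855621869

sn(u+v)=0.79734207 cn(u+v)=0.60352765 dn(u+v)=0.77008489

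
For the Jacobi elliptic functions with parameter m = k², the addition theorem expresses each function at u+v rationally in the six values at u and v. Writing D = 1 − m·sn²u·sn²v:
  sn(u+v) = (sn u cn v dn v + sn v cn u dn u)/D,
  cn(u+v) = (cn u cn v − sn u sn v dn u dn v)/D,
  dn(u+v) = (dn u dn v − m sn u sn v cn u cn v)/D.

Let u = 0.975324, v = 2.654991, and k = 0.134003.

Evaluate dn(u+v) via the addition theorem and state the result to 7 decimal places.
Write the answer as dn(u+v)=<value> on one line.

sn u = 0.8265952027778866, cn u = 0.5627969178527761, dn u = 0.993846487517161
sn v = 0.479856920301808, cn v = -0.8773467592910253, dn v = 0.9979304677544686
m = k² = 0.017956804009
D = 1 − m·sn²u·sn²v = 0.9971748707065724
dn(u+v) = (dn u·dn v − m·sn u·sn v·cn u·cn v)/D = 0.995306563054869/0.9971748707065724 = 0.9981263991837464

dn(u+v)=0.9981264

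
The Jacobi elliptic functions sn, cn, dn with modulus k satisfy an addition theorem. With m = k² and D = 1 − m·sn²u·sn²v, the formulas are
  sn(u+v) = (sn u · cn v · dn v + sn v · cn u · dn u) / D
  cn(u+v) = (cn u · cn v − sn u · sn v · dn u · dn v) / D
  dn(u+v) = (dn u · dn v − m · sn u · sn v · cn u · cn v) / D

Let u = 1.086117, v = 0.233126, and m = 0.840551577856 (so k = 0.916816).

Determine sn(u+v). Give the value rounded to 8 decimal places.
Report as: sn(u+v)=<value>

sn u = 0.8110414634298429, cn u = 0.5849886704865136, dn u = 0.6686516612006205
sn v = 0.2293151943334331, cn v = 0.9733522186997982, dn v = 0.9776498401829737
m = k² = 0.840551577856
D = 1 − m·sn²u·sn²v = 0.9709252394649336
sn(u+v) = (sn u·cn v·dn v + sn v·cn u·dn u)/D = 0.8614826178130115/0.9709252394649336 = 0.8872800734768881

sn(u+v)=0.88728007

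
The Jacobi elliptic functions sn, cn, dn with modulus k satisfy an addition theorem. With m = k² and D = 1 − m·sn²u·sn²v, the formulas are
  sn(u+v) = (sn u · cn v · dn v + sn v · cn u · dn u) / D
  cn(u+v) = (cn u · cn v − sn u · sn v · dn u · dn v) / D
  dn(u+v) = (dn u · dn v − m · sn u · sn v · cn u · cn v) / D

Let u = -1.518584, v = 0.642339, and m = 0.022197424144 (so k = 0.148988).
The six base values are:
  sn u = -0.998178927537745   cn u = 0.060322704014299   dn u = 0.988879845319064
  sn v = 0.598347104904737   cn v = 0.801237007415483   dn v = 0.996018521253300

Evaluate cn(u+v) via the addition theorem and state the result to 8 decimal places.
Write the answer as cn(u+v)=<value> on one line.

cn(u+v)=0.64167806

m = k² = 0.022197424144
D = 1 − m·sn²u·sn²v = 0.9920818128338935
cn(u+v) = (cn u·cn v − sn u·sn v·dn u·dn v)/D = 0.6365971342879051/0.9920818128338935 = 0.6416780612774846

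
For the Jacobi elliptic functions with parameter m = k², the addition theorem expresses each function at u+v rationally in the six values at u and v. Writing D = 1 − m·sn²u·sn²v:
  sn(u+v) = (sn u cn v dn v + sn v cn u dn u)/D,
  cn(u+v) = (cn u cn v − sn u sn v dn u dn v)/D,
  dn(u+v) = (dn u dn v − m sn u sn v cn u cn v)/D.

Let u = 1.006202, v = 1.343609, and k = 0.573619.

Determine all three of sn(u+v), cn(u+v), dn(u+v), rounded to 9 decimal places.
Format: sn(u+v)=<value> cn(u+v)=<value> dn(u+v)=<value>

sn(u+v)=0.869402674 cn(u+v)=-0.494104230 dn(u+v)=0.866771269

sn u = 0.819661227108671, cn u = 0.5728485600703799, dn u = 0.88257413952391
sn v = 0.9491987491733213, cn v = 0.3146771910510869, dn v = 0.8387748394611727
m = k² = 0.329038757161
D = 1 − m·sn²u·sn²v = 0.8008271423988226
sn(u+v) = (sn u·cn v·dn v + sn v·cn u·dn u)/D = 0.696241258972431/0.8008271423988226 = 0.8694026739489476
cn(u+v) = (cn u·cn v − sn u·sn v·dn u·dn v)/D = -0.3956920789037208/0.8008271423988226 = -0.4941042304316164
dn(u+v) = (dn u·dn v − m·sn u·sn v·cn u·cn v)/D = 0.6941339585100031/0.8008271423988226 = 0.8667712690541089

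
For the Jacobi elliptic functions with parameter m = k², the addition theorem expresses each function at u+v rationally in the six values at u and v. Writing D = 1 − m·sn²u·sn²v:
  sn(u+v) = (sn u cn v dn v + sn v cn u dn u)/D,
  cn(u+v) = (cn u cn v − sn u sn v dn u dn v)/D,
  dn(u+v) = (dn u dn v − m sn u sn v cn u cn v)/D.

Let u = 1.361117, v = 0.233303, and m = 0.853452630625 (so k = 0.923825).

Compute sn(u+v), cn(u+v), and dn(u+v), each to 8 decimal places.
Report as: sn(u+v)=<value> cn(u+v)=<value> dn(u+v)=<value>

sn(u+v)=0.94377532 cn(u+v)=0.33058759 dn(u+v)=0.48971383

sn u = 0.8964504289954807, cn u = 0.4431440266480172, dn u = 0.560486859290059
sn v = 0.2294574481992436, cn v = 0.9733186936794605, dn v = 0.9772743238496872
m = k² = 0.853452630625
D = 1 − m·sn²u·sn²v = 0.9638892674168026
sn(u+v) = (sn u·cn v·dn v + sn v·cn u·dn u)/D = 0.9096948975211866/0.9638892674168026 = 0.9437753155599964
cn(u+v) = (cn u·cn v − sn u·sn v·dn u·dn v)/D = 0.3186498285975032/0.9638892674168026 = 0.3305875886049402
dn(u+v) = (dn u·dn v − m·sn u·sn v·cn u·cn v)/D = 0.4720299012868636/0.9638892674168026 = 0.4897138263110773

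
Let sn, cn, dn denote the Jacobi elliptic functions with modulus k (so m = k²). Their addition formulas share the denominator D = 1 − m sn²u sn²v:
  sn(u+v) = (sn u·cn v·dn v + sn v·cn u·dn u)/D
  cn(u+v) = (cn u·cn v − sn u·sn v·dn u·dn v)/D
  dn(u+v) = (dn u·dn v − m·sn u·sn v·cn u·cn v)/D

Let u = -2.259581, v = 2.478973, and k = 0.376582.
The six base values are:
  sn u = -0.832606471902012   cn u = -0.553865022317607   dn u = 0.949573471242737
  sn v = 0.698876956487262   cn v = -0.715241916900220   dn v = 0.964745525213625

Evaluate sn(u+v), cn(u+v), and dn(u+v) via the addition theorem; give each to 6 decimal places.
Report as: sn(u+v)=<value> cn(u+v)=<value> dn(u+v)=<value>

sn(u+v)=0.217395 cn(u+v)=0.976084 dn(u+v)=0.996643

m = k² = 0.141814002724
D = 1 − m·sn²u·sn²v = 0.9519824362006235
sn(u+v) = (sn u·cn v·dn v + sn v·cn u·dn u)/D = 0.2069562549050221/0.9519824362006235 = 0.2173950348611343
cn(u+v) = (cn u·cn v − sn u·sn v·dn u·dn v)/D = 0.9292145432515365/0.9519824362006235 = 0.9760837048213264
dn(u+v) = (dn u·dn v − m·sn u·sn v·cn u·cn v)/D = 0.9487868773747448/0.9519824362006235 = 0.9966432586312914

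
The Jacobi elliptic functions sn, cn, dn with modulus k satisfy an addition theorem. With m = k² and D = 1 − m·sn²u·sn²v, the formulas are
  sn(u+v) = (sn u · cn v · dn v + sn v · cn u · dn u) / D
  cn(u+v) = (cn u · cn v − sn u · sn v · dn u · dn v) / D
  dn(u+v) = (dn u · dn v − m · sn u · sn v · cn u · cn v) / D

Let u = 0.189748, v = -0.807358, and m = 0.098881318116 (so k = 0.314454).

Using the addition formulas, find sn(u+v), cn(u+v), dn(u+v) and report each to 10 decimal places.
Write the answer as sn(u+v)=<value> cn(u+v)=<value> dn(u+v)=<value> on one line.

sn(u+v)=-0.5761560938 cn(u+v)=0.8173396819 dn(u+v)=0.9834509487

sn u = 0.1885016672551961, cn u = 0.9820728697209853, dn u = 0.9982416852304508
sn v = -0.7171890340068105, cn v = 0.6968786763134442, dn v = 0.9742378530356465
m = k² = 0.098881318116
D = 1 − m·sn²u·sn²v = 0.9981927762738322
sn(u+v) = (sn u·cn v·dn v + sn v·cn u·dn u)/D = -0.5751148507925256/0.9981927762738322 = -0.576156093755136
cn(u+v) = (cn u·cn v − sn u·sn v·dn u·dn v)/D = 0.815862566247007/0.9981927762738322 = 0.8173396819124977
dn(u+v) = (dn u·dn v − m·sn u·sn v·cn u·cn v)/D = 0.981673632839056/0.9981927762738322 = 0.9834509487271179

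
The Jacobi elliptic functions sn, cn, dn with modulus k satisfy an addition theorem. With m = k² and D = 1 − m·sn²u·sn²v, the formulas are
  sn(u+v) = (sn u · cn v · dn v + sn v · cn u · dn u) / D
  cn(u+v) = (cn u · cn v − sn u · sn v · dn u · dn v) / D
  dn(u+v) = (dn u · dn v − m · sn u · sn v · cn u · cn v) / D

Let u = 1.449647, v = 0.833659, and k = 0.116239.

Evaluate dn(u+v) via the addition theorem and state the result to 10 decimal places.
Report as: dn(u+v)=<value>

sn u = 0.9921172934802514, cn u = 0.1253127127526201, dn u = 0.9933280776122184
sn v = 0.7396326251059434, cn v = 0.6730108319179499, dn v = 0.9962973674451106
m = k² = 0.013511505121
D = 1 − m·sn²u·sn²v = 0.9927245160158915
dn(u+v) = (dn u·dn v − m·sn u·sn v·cn u·cn v)/D = 0.9888139683115523/0.9927245160158915 = 0.9960607926557174

dn(u+v)=0.9960607927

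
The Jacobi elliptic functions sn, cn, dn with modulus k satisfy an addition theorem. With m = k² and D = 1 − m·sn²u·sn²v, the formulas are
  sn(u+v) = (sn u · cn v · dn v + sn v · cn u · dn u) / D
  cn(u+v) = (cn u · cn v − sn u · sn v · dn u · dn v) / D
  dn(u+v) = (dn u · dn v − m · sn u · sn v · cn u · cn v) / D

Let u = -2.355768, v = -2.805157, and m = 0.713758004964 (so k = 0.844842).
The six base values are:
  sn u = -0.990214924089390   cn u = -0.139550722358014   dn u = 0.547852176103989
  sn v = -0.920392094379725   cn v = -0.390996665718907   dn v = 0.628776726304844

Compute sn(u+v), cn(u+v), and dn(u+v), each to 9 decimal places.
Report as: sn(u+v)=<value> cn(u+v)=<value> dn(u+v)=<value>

m = k² = 0.713758004964
D = 1 − m·sn²u·sn²v = 0.4071351719034054
sn(u+v) = (sn u·cn v·dn v + sn v·cn u·dn u)/D = 0.313810836858453/0.4071351719034054 = 0.7707780081768666
cn(u+v) = (cn u·cn v − sn u·sn v·dn u·dn v)/D = -0.259387368372118/0.4071351719034054 = -0.6371038079551103
dn(u+v) = (dn u·dn v − m·sn u·sn v·cn u·cn v)/D = 0.3089824087143105/0.4071351719034054 = 0.7589184871200906

sn(u+v)=0.770778008 cn(u+v)=-0.637103808 dn(u+v)=0.758918487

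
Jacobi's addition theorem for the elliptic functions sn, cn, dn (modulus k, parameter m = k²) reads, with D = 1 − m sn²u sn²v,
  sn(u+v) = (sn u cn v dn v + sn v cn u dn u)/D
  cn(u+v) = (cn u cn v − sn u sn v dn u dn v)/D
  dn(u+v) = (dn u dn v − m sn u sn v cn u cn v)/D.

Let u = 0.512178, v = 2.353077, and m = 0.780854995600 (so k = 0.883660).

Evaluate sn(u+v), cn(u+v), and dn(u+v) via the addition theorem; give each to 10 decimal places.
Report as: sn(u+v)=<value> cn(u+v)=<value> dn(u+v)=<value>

sn(u+v)=0.9490237848 cn(u+v)=-0.3152044668 dn(u+v)=0.5447255815

sn u = 0.475665793453512, cn u = 0.8796260870041548, dn u = 0.9073727744111706
sn v = 0.9979251312263681, cn v = -0.06438503294117349, dn v = 0.4715739454747806
m = k² = 0.7808549956
D = 1 − m·sn²u·sn²v = 0.824057744565578
sn(u+v) = (sn u·cn v·dn v + sn v·cn u·dn u)/D = 0.7820503996346181/0.824057744565578 = 0.9490237847917987
cn(u+v) = (cn u·cn v − sn u·sn v·dn u·dn v)/D = -0.2597466819996774/0.824057744565578 = -0.3152044668139235
dn(u+v) = (dn u·dn v − m·sn u·sn v·cn u·cn v)/D = 0.4488853340758965/0.824057744565578 = 0.5447255814731009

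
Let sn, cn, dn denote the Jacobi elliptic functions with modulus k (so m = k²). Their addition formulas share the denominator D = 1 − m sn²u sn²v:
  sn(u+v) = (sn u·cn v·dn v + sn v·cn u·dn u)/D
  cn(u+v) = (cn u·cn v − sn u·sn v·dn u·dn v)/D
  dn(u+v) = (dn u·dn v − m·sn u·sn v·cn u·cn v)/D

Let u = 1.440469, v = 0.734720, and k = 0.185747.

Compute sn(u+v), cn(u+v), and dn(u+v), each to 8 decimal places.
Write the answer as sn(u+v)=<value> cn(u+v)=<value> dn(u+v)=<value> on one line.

sn(u+v)=0.83570264 cn(u+v)=-0.54918221 dn(u+v)=0.98787847

sn u = 0.989983836730425, cn u = 0.1411807458986787, dn u = 0.9829474782116554
sn v = 0.6688601328506246, cn v = 0.7433882718223666, dn v = 0.9922523518461549
m = k² = 0.034501948009
D = 1 − m·sn²u·sn²v = 0.9848723855974626
sn(u+v) = (sn u·cn v·dn v + sn v·cn u·dn u)/D = 0.8230604508320026/0.9848723855974626 = 0.8357026380963068
cn(u+v) = (cn u·cn v − sn u·sn v·dn u·dn v)/D = -0.5408743940959469/0.9848723855974626 = -0.5491822108179336
dn(u+v) = (dn u·dn v − m·sn u·sn v·cn u·cn v)/D = 0.9729342284184171/0.9848723855974626 = 0.9878784730350589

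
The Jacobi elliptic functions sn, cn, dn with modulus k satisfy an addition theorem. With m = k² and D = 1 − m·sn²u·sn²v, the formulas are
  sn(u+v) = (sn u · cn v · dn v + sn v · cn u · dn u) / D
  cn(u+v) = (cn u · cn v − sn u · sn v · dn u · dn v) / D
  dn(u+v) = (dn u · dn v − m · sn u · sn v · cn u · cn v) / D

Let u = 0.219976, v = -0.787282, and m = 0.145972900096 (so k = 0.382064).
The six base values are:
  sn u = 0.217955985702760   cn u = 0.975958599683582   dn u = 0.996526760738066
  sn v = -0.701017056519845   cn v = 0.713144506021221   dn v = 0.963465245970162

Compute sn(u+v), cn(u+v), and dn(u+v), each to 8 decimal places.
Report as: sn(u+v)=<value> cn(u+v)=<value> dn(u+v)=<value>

sn(u+v)=-0.53385122 cn(u+v)=0.84557842 dn(u+v)=0.97897811

m = k² = 0.145972900096
D = 1 − m·sn²u·sn²v = 0.9965922556429224
sn(u+v) = (sn u·cn v·dn v + sn v·cn u·dn u)/D = -0.5320319942276937/0.9965922556429224 = -0.5338512227194349
cn(u+v) = (cn u·cn v − sn u·sn v·dn u·dn v)/D = 0.8426969094078554/0.9965922556429224 = 0.8455784245124543
dn(u+v) = (dn u·dn v − m·sn u·sn v·cn u·cn v)/D = 0.975642004319453/0.9965922556429224 = 0.9789781114544645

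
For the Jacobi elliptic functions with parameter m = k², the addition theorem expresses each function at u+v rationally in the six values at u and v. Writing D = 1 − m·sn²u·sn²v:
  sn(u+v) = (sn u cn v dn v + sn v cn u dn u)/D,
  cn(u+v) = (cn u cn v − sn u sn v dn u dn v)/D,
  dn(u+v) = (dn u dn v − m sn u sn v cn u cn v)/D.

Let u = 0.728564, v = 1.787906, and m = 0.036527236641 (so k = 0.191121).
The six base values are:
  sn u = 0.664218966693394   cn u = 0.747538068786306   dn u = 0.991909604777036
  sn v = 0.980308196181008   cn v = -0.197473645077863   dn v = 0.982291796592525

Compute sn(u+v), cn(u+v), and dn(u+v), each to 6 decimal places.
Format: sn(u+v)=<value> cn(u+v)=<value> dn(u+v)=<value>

m = k² = 0.036527236641
D = 1 − m·sn²u·sn²v = 0.9845130951192925
sn(u+v) = (sn u·cn v·dn v + sn v·cn u·dn u)/D = 0.598045880132992/0.9845130951192925 = 0.6074534539944615
cn(u+v) = (cn u·cn v − sn u·sn v·dn u·dn v)/D = -0.7820531693672266/0.9845130951192925 = -0.7943552739361643
dn(u+v) = (dn u·dn v − m·sn u·sn v·cn u·cn v)/D = 0.9778556867487347/0.9845130951192925 = 0.9932378671207506

sn(u+v)=0.607453 cn(u+v)=-0.794355 dn(u+v)=0.993238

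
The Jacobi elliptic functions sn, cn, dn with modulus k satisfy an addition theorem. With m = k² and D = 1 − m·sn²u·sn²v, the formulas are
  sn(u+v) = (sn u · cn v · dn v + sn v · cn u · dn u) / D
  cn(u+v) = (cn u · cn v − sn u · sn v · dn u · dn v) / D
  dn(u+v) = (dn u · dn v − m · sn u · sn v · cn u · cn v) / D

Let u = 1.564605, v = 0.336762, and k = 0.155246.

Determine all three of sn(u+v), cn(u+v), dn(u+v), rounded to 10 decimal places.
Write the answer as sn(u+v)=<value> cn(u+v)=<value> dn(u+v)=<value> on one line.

sn u = 0.9998784002781072, cn u = 0.0155943790287788, dn u = 0.9878788086376638
sn v = 0.3302911777520099, cn v = 0.9438790907204112, dn v = 0.998684500943763
m = k² = 0.024101320516
D = 1 − m·sn²u·sn²v = 0.997371371822827
sn(u+v) = (sn u·cn v·dn v + sn v·cn u·dn u)/D = 0.9476110475867178/0.997371371822827 = 0.9501085296390996
cn(u+v) = (cn u·cn v − sn u·sn v·dn u·dn v)/D = -0.3110995914869562/0.997371371822827 = -0.3119195119049596
dn(u+v) = (dn u·dn v − m·sn u·sn v·cn u·cn v)/D = 0.9864620976714736/0.997371371822827 = 0.9890619738448926

sn(u+v)=0.9501085296 cn(u+v)=-0.3119195119 dn(u+v)=0.9890619738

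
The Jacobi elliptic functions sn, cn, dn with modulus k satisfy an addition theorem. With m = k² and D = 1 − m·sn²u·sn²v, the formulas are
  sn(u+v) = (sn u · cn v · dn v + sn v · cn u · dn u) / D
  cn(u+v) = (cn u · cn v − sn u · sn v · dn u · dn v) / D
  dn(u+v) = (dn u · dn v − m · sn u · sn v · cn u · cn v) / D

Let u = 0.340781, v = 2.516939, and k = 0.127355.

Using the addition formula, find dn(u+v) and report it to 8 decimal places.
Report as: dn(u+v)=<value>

dn(u+v)=0.99930675

sn u = 0.3341247754662119, cn u = 0.9425288507094377, dn u = 0.9990942338346314
sn v = 0.5946774021374208, cn v = -0.803964419229538, dn v = 0.9971279699647339
m = k² = 0.016219296025
D = 1 − m·sn²u·sn²v = 0.9993596576414876
dn(u+v) = (dn u·dn v − m·sn u·sn v·cn u·cn v)/D = 0.9986668498206786/0.9993596576414876 = 0.9993067482607373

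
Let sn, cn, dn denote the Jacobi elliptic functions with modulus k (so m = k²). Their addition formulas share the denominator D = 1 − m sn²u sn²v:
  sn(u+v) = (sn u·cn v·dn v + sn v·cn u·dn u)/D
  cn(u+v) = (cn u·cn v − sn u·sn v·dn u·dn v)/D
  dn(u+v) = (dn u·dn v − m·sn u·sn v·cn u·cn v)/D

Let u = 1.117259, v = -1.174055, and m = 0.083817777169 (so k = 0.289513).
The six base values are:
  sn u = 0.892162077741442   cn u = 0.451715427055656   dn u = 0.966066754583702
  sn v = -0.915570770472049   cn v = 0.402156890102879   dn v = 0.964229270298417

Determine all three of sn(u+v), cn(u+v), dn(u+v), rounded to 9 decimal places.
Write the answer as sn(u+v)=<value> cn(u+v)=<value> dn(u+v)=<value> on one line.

sn(u+v)=-0.056762916 cn(u+v)=0.998387686 dn(u+v)=0.999864959

m = k² = 0.083817777169
D = 1 − m·sn²u·sn²v = 0.9440748063748496
sn(u+v) = (sn u·cn v·dn v + sn v·cn u·dn u)/D = -0.05358843897668308/0.9440748063748496 = -0.05676291604735983
cn(u+v) = (cn u·cn v − sn u·sn v·dn u·dn v)/D = 0.9425526612554611/0.9440748063748496 = 0.9983876859025257
dn(u+v) = (dn u·dn v − m·sn u·sn v·cn u·cn v)/D = 0.9439473177981268/0.9440748063748496 = 0.9998649592427826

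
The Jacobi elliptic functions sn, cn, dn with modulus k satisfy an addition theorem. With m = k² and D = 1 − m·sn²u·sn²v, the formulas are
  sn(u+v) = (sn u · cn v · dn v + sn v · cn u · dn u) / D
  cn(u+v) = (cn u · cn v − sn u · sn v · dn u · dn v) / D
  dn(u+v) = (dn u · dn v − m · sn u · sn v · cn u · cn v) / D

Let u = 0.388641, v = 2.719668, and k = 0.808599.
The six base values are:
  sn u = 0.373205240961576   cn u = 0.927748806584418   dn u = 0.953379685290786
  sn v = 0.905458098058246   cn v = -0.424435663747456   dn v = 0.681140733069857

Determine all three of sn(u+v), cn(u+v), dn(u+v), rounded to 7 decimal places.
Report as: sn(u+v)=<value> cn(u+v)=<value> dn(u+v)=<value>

sn(u+v)=0.7488949 cn(u+v)=-0.6626888 dn(u+v)=0.7958029

m = k² = 0.653832342801
D = 1 − m·sn²u·sn²v = 0.9253381783017296
sn(u+v) = (sn u·cn v·dn v + sn v·cn u·dn u)/D = 0.6929810577586165/0.9253381783017296 = 0.7488949164838768
cn(u+v) = (cn u·cn v − sn u·sn v·dn u·dn v)/D = -0.6132112179424904/0.9253381783017296 = -0.6626887686271793
dn(u+v) = (dn u·dn v − m·sn u·sn v·cn u·cn v)/D = 0.7363868418635078/0.9253381783017296 = 0.7958029390022537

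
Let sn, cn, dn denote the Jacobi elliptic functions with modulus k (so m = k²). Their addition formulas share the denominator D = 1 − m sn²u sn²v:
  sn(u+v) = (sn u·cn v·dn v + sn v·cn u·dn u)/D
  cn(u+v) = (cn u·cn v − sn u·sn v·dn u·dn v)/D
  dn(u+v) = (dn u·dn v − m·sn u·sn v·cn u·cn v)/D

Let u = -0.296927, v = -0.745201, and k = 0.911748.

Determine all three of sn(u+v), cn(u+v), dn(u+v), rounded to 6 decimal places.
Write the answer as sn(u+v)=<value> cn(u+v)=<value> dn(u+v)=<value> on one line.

sn u = -0.2891851457269068, cn u = 0.957273185402635, dn u = 0.9646145896550492
sn v = -0.6400703556897656, cn v = 0.7683163019012267, dn v = 0.8120535928998523
m = k² = 0.831284415504
D = 1 − m·sn²u·sn²v = 0.9715188823035599
sn(u+v) = (sn u·cn v·dn v + sn v·cn u·dn u)/D = -0.7714674271118506/0.9715188823035599 = -0.7940838219043473
cn(u+v) = (cn u·cn v − sn u·sn v·dn u·dn v)/D = 0.5904972037002205/0.9715188823035599 = 0.6078082623572871
dn(u+v) = (dn u·dn v − m·sn u·sn v·cn u·cn v)/D = 0.6701492749940901/0.9715188823035599 = 0.689795419524019

sn(u+v)=-0.794084 cn(u+v)=0.607808 dn(u+v)=0.689795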